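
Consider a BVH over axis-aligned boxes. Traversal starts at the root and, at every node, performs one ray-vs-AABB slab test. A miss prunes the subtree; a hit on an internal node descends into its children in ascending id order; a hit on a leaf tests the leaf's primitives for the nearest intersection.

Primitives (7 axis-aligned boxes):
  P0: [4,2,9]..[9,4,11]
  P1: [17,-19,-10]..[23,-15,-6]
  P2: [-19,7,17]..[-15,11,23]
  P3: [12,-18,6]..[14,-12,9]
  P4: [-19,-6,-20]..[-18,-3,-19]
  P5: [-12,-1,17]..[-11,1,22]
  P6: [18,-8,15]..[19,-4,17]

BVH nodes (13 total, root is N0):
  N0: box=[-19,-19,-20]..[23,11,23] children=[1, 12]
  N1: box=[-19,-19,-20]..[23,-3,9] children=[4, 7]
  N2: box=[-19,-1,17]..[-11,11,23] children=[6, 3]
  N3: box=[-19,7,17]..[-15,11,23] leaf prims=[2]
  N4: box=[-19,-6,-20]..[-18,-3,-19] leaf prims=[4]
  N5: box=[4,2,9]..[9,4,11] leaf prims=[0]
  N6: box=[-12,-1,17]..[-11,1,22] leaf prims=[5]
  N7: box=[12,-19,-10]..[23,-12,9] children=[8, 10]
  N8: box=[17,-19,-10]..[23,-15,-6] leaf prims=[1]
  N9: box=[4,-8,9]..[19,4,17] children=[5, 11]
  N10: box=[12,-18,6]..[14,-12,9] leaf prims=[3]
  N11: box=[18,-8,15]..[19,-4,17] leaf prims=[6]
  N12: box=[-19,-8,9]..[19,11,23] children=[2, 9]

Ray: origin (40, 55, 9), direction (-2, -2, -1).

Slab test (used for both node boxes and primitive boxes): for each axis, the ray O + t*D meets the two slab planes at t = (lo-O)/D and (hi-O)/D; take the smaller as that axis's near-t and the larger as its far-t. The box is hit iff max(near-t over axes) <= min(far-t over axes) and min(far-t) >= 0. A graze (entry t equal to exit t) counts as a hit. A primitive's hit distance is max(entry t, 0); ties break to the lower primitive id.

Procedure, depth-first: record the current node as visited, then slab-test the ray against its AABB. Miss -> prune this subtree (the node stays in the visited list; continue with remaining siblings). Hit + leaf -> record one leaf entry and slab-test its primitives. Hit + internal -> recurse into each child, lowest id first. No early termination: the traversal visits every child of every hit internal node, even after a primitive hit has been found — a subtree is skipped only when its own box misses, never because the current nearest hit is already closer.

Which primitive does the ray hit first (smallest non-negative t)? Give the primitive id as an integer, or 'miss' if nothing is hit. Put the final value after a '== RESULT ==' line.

Trace the traversal:
N0 x:[17/2,59/2] y:[22,37] z:[-14,29] -> hit [22,29], descend [1, 12]
  N1 x:[17/2,59/2] y:[29,37] z:[0,29] -> hit [29,29], descend [4, 7]
    N4 x:[29,59/2] y:[29,61/2] z:[28,29] -> hit [29,29] leaf, test {P4@t=29}
    N7 x:[17/2,14] y:[67/2,37] z:[0,19] -> miss, prune
  N12 x:[21/2,59/2] y:[22,63/2] z:[-14,0] -> miss, prune

Summary -> nodes [0, 1, 4, 7, 12]; box-tests=5; leaf-entries=1; first=P4

== RESULT ==
4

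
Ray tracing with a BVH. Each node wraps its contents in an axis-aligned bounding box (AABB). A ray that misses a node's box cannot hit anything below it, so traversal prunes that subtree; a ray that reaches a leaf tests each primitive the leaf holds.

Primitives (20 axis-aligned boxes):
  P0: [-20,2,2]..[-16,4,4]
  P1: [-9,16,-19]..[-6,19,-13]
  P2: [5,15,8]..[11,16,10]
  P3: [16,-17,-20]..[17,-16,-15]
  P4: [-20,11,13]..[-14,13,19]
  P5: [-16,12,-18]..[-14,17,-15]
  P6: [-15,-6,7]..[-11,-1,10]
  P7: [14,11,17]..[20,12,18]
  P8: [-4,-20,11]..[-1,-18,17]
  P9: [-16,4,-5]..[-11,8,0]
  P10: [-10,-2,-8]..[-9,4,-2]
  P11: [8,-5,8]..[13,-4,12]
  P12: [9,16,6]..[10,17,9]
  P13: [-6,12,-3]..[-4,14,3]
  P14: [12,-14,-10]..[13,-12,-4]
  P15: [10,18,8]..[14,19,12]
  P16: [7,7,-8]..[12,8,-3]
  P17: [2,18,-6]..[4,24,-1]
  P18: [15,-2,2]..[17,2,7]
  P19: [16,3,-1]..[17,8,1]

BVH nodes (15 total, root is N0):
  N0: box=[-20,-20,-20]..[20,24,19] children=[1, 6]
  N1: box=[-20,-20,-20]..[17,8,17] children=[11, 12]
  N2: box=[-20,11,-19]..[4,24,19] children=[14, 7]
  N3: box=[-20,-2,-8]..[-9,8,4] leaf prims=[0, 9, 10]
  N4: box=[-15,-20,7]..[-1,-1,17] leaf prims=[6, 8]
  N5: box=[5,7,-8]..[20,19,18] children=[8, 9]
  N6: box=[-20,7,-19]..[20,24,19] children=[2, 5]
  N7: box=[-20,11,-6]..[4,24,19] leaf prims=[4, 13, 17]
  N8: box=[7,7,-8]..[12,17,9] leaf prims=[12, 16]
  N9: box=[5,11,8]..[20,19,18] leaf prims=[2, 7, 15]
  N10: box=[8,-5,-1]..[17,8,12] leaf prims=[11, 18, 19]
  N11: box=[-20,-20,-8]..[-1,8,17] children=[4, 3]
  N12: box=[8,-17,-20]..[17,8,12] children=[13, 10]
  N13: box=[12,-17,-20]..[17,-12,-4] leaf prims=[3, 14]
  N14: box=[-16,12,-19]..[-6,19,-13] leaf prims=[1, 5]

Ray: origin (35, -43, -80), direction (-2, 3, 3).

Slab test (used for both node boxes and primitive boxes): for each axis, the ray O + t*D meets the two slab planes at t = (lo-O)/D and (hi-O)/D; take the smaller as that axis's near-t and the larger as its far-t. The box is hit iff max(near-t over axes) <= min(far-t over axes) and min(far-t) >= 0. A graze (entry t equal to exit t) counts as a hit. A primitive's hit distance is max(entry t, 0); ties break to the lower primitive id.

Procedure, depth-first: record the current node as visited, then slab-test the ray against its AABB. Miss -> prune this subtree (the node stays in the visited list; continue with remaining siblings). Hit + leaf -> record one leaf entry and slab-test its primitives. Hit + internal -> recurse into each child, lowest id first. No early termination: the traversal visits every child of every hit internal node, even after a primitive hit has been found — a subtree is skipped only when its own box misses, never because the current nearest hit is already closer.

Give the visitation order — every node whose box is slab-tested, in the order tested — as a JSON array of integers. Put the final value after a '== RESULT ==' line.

Walk:
N0 x:[15/2,55/2] y:[23/3,67/3] z:[20,33] -> hit [20,67/3], descend [1, 6]
  N1 x:[9,55/2] y:[23/3,17] z:[20,97/3] -> miss, prune
  N6 x:[15/2,55/2] y:[50/3,67/3] z:[61/3,33] -> hit [61/3,67/3], descend [2, 5]
    N2 x:[31/2,55/2] y:[18,67/3] z:[61/3,33] -> hit [61/3,67/3], descend [7, 14]
      N7 x:[31/2,55/2] y:[18,67/3] z:[74/3,33] -> miss, prune
      N14 x:[41/2,51/2] y:[55/3,62/3] z:[61/3,67/3] -> hit [41/2,62/3] leaf, test {P1@t=41/2, P5(miss)}
    N5 x:[15/2,15] y:[50/3,62/3] z:[24,98/3] -> miss, prune

Visited [0, 1, 6, 2, 7, 14, 5]. Tests: 7 box, 1 leaf. Nearest: P1.

== RESULT ==
[0, 1, 6, 2, 7, 14, 5]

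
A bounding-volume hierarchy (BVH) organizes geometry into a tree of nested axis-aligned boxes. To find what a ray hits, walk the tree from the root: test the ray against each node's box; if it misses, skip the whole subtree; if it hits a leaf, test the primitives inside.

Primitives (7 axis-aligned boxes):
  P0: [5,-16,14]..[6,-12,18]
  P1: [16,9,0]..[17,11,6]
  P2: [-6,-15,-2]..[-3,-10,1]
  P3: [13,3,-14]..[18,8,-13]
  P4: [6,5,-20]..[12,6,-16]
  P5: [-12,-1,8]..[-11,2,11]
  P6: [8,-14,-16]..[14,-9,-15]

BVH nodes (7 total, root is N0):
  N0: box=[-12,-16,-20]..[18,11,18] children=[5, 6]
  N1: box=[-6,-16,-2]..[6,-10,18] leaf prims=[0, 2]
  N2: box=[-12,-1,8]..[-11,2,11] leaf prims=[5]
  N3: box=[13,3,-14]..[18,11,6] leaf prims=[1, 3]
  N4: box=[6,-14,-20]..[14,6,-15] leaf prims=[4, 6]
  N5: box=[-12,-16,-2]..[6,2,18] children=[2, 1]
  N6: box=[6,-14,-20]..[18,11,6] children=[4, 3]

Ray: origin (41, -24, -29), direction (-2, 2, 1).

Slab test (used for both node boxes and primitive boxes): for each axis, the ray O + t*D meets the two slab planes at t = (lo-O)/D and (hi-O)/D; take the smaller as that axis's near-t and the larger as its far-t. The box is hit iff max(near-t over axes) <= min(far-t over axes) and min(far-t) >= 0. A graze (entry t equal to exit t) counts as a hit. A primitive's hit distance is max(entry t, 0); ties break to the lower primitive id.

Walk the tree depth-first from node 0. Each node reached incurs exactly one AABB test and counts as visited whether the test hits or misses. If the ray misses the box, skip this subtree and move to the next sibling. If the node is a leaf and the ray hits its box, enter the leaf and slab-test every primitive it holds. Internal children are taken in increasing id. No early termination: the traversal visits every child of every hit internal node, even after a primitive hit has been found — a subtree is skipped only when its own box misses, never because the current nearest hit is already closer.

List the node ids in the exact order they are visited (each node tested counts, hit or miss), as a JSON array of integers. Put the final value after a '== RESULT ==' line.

Walk:
N0 x:[23/2,53/2] y:[4,35/2] z:[9,47] -> hit [23/2,35/2], descend [5, 6]
  N5 x:[35/2,53/2] y:[4,13] z:[27,47] -> miss, prune
  N6 x:[23/2,35/2] y:[5,35/2] z:[9,35] -> hit [23/2,35/2], descend [3, 4]
    N3 x:[23/2,14] y:[27/2,35/2] z:[15,35] -> miss, prune
    N4 x:[27/2,35/2] y:[5,15] z:[9,14] -> hit [27/2,14] leaf, test {P4(miss), P6(miss)}

order=[0, 5, 6, 3, 4]  |boxes|=5  |leaves|=1  hit=miss

== RESULT ==
[0, 5, 6, 3, 4]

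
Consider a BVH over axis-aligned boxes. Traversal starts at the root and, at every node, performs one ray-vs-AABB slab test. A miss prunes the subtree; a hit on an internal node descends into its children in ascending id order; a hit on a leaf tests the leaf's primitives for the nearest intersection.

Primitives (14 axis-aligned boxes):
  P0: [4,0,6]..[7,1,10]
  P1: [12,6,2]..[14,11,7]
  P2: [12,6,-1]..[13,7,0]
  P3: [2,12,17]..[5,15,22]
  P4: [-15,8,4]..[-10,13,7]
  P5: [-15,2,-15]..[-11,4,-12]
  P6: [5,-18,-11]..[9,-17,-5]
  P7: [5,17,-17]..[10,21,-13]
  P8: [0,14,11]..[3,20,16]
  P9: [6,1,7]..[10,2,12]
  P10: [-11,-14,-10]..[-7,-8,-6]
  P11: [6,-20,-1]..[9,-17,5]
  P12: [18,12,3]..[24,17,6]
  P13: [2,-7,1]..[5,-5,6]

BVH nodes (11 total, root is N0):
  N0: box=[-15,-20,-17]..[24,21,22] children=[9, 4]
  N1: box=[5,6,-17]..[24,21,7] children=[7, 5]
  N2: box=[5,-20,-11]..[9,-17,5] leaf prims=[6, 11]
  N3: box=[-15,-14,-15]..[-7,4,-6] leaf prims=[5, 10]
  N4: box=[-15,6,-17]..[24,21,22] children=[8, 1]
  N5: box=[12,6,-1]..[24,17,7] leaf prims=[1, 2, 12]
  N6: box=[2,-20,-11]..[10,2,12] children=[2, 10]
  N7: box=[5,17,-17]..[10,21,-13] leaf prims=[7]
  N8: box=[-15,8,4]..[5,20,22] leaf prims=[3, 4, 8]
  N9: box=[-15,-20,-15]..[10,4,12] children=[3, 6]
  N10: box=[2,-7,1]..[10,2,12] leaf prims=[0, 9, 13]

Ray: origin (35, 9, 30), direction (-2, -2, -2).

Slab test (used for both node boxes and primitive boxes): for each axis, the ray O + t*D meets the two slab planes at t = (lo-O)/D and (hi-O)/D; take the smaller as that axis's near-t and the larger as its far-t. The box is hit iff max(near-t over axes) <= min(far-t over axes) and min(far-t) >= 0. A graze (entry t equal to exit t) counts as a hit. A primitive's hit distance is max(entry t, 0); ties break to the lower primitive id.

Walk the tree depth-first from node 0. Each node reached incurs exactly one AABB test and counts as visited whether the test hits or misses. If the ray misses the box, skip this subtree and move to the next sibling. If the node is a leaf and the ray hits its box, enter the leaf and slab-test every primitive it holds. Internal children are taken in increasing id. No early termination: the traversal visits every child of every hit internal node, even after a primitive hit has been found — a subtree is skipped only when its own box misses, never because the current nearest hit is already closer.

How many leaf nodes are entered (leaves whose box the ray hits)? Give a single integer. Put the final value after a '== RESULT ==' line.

Trace the traversal:
N0 x:[11/2,25] y:[-6,29/2] z:[4,47/2] -> hit [11/2,29/2], descend [4, 9]
  N4 x:[11/2,25] y:[-6,3/2] z:[4,47/2] -> miss, prune
  N9 x:[25/2,25] y:[5/2,29/2] z:[9,45/2] -> hit [25/2,29/2], descend [3, 6]
    N3 x:[21,25] y:[5/2,23/2] z:[18,45/2] -> miss, prune
    N6 x:[25/2,33/2] y:[7/2,29/2] z:[9,41/2] -> hit [25/2,29/2], descend [2, 10]
      N2 x:[13,15] y:[13,29/2] z:[25/2,41/2] -> hit [13,29/2] leaf, test {P6(miss), P11@t=13}
      N10 x:[25/2,33/2] y:[7/2,8] z:[9,29/2] -> miss, prune

Summary -> nodes [0, 4, 9, 3, 6, 2, 10]; box-tests=7; leaf-entries=1; first=P11

== RESULT ==
1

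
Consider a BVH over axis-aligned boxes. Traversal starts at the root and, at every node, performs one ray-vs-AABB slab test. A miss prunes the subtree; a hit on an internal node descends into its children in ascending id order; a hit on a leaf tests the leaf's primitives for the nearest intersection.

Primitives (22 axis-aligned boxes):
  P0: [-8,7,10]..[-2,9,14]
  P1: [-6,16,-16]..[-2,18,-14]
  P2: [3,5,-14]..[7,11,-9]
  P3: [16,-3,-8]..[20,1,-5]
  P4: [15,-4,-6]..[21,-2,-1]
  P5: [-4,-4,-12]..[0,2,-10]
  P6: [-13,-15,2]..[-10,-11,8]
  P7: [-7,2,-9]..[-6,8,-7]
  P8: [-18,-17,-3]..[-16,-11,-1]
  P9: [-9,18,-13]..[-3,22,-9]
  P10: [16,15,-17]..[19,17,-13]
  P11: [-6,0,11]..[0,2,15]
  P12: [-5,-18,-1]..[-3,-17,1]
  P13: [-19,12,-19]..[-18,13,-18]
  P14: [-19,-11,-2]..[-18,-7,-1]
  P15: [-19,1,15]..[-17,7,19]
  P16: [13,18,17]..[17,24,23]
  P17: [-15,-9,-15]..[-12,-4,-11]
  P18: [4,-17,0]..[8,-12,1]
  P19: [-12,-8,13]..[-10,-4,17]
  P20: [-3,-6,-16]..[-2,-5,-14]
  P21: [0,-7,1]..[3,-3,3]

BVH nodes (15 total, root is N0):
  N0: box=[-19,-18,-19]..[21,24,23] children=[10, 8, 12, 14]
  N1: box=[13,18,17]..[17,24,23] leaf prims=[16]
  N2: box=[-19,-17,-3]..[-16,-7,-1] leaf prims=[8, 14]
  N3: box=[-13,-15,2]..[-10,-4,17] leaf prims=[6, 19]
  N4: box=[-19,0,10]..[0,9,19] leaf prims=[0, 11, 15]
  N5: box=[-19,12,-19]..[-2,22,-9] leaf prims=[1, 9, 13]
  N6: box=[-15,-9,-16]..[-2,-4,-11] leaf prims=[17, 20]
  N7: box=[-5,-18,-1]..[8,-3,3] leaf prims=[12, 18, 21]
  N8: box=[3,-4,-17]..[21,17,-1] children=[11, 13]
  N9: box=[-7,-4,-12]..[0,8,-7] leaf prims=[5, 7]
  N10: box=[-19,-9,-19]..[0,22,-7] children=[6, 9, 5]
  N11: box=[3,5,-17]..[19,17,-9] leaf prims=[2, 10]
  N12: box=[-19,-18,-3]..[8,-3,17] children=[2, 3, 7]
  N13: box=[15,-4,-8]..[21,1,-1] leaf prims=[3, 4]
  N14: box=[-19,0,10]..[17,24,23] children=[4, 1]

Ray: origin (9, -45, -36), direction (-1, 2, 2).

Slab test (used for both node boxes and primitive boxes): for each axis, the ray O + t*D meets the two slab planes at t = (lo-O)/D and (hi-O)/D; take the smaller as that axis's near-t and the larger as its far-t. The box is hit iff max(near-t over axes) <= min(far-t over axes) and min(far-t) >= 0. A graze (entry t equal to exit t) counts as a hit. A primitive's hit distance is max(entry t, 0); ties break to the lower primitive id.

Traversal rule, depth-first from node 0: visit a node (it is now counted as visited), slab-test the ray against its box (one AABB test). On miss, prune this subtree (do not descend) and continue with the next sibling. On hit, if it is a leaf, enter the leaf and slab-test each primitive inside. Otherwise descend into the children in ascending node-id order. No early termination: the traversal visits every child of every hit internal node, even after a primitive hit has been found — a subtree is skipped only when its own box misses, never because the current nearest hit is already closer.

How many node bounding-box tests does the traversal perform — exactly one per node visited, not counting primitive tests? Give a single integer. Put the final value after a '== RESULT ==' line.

Walk:
N0 x:[-12,28] y:[27/2,69/2] z:[17/2,59/2] -> hit [27/2,28], descend [8, 10, 12, 14]
  N8 x:[-12,6] y:[41/2,31] z:[19/2,35/2] -> miss, prune
  N10 x:[9,28] y:[18,67/2] z:[17/2,29/2] -> miss, prune
  N12 x:[1,28] y:[27/2,21] z:[33/2,53/2] -> hit [33/2,21], descend [2, 3, 7]
    N2 x:[25,28] y:[14,19] z:[33/2,35/2] -> miss, prune
    N3 x:[19,22] y:[15,41/2] z:[19,53/2] -> hit [19,41/2] leaf, test {P6(miss), P19(miss)}
    N7 x:[1,14] y:[27/2,21] z:[35/2,39/2] -> miss, prune
  N14 x:[-8,28] y:[45/2,69/2] z:[23,59/2] -> hit [23,28], descend [1, 4]
    N1 x:[-8,-4] y:[63/2,69/2] z:[53/2,59/2] -> miss, prune
    N4 x:[9,28] y:[45/2,27] z:[23,55/2] -> hit [23,27] leaf, test {P0(miss), P11(miss), P15@t=26}

Summary -> nodes [0, 8, 10, 12, 2, 3, 7, 14, 1, 4]; box-tests=10; leaf-entries=2; first=P15

== RESULT ==
10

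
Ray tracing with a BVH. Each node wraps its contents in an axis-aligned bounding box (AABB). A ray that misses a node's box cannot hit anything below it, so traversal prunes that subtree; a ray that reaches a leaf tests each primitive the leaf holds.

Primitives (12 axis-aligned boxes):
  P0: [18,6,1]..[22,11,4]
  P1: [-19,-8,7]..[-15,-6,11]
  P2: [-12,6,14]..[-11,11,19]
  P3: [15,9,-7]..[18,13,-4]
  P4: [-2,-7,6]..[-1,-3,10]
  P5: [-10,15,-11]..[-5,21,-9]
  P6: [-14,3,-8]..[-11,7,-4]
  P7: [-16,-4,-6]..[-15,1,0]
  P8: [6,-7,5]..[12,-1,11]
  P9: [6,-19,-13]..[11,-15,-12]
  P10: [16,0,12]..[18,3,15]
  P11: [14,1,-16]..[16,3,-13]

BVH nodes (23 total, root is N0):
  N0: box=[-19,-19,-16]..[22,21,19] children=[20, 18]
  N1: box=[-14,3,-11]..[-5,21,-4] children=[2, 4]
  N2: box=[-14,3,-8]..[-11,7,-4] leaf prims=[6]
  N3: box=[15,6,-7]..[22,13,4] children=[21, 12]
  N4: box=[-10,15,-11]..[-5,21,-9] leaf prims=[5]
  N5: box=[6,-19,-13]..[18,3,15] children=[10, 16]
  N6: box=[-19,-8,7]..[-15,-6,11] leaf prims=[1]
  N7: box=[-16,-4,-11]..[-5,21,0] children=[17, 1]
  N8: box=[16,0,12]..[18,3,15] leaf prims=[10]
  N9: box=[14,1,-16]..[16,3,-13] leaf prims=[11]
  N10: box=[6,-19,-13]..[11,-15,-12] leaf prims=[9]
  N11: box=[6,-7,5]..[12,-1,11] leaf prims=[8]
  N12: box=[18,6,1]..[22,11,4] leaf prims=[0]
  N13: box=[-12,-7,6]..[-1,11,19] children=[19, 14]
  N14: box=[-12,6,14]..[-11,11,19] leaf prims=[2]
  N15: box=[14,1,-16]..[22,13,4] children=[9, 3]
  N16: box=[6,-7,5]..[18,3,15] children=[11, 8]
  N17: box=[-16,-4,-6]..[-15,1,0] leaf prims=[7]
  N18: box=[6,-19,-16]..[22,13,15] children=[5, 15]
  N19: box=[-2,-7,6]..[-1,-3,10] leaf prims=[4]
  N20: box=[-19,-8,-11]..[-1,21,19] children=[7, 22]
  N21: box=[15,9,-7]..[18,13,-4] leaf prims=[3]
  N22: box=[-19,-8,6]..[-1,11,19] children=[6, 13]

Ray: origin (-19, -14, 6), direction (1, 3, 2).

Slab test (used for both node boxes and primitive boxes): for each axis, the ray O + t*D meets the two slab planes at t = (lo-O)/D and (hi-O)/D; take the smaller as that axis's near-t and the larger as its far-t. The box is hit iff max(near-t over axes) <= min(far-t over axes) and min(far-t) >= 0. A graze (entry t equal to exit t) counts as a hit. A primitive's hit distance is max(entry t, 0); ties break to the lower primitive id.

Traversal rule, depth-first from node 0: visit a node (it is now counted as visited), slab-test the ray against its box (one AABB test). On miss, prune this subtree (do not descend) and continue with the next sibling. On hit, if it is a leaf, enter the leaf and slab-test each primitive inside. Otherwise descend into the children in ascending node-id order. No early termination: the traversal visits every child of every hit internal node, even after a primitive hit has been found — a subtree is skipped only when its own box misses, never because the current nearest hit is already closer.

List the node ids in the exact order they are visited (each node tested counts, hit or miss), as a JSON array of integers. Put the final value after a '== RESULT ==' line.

Walk:
N0 x:[0,41] y:[-5/3,35/3] z:[-11,13/2] -> hit [0,13/2], descend [18, 20]
  N18 x:[25,41] y:[-5/3,9] z:[-11,9/2] -> miss, prune
  N20 x:[0,18] y:[2,35/3] z:[-17/2,13/2] -> hit [2,13/2], descend [7, 22]
    N7 x:[3,14] y:[10/3,35/3] z:[-17/2,-3] -> miss, prune
    N22 x:[0,18] y:[2,25/3] z:[0,13/2] -> hit [2,13/2], descend [6, 13]
      N6 x:[0,4] y:[2,8/3] z:[1/2,5/2] -> hit [2,5/2] leaf, test {P1@t=2}
      N13 x:[7,18] y:[7/3,25/3] z:[0,13/2] -> miss, prune

order=[0, 18, 20, 7, 22, 6, 13]  |boxes|=7  |leaves|=1  hit=P1

== RESULT ==
[0, 18, 20, 7, 22, 6, 13]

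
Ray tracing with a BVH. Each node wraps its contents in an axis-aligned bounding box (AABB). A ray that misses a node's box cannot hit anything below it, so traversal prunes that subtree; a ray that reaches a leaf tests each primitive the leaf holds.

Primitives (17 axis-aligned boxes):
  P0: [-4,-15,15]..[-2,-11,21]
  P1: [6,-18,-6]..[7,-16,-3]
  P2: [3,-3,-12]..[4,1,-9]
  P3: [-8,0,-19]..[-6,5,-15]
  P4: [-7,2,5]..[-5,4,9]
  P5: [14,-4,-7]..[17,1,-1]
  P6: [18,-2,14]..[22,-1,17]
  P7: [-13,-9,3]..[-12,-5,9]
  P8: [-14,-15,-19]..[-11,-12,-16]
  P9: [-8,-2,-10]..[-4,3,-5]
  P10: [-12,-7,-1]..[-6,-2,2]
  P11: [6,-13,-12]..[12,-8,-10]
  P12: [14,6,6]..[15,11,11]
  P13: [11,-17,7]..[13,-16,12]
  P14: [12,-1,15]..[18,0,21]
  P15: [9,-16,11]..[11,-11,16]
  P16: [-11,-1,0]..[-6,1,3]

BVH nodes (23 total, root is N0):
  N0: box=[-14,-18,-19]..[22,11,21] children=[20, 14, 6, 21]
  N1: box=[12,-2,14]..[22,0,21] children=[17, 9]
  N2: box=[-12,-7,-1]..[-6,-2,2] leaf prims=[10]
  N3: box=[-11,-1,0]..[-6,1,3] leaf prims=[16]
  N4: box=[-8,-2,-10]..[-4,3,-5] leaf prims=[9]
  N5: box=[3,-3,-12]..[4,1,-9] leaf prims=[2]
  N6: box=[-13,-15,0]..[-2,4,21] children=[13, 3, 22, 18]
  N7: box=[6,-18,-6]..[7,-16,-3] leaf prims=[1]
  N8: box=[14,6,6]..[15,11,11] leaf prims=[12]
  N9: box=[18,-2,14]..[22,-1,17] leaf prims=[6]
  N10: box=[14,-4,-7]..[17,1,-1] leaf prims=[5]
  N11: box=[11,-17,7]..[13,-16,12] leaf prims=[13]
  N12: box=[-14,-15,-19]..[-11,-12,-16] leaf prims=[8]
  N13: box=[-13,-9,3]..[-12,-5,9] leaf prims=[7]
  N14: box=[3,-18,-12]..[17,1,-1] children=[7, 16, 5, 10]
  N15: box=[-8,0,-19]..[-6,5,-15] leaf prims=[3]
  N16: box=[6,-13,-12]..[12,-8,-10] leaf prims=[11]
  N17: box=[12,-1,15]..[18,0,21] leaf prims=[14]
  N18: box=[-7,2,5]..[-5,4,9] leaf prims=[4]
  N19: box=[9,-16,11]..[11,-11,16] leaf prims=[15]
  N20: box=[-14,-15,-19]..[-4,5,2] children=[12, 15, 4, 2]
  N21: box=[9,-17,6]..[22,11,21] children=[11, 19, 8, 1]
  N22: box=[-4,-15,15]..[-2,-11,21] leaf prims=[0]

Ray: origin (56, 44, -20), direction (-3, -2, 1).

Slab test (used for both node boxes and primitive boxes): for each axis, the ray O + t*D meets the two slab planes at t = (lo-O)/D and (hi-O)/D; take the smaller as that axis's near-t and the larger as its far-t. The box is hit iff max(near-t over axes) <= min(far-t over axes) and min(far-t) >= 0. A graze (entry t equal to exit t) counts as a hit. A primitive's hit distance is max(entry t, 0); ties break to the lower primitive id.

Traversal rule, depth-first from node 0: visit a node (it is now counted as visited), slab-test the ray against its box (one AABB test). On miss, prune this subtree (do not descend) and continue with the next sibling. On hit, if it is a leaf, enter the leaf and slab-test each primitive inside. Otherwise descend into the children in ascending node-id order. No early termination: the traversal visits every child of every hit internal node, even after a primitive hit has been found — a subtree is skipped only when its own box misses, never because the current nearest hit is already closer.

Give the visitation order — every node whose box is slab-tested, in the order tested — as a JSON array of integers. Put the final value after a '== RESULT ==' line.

Trace the traversal:
N0 x:[34/3,70/3] y:[33/2,31] z:[1,41] -> hit [33/2,70/3], descend [6, 14, 20, 21]
  N6 x:[58/3,23] y:[20,59/2] z:[20,41] -> hit [20,23], descend [3, 13, 18, 22]
    N3 x:[62/3,67/3] y:[43/2,45/2] z:[20,23] -> hit [43/2,67/3] leaf, test {P16@t=43/2}
    N13 x:[68/3,23] y:[49/2,53/2] z:[23,29] -> miss, prune
    N18 x:[61/3,21] y:[20,21] z:[25,29] -> miss, prune
    N22 x:[58/3,20] y:[55/2,59/2] z:[35,41] -> miss, prune
  N14 x:[13,53/3] y:[43/2,31] z:[8,19] -> miss, prune
  N20 x:[20,70/3] y:[39/2,59/2] z:[1,22] -> hit [20,22], descend [2, 4, 12, 15]
    N2 x:[62/3,68/3] y:[23,51/2] z:[19,22] -> miss, prune
    N4 x:[20,64/3] y:[41/2,23] z:[10,15] -> miss, prune
    N12 x:[67/3,70/3] y:[28,59/2] z:[1,4] -> miss, prune
    N15 x:[62/3,64/3] y:[39/2,22] z:[1,5] -> miss, prune
  N21 x:[34/3,47/3] y:[33/2,61/2] z:[26,41] -> miss, prune

Summary -> nodes [0, 6, 3, 13, 18, 22, 14, 20, 2, 4, 12, 15, 21]; box-tests=13; leaf-entries=1; first=P16

== RESULT ==
[0, 6, 3, 13, 18, 22, 14, 20, 2, 4, 12, 15, 21]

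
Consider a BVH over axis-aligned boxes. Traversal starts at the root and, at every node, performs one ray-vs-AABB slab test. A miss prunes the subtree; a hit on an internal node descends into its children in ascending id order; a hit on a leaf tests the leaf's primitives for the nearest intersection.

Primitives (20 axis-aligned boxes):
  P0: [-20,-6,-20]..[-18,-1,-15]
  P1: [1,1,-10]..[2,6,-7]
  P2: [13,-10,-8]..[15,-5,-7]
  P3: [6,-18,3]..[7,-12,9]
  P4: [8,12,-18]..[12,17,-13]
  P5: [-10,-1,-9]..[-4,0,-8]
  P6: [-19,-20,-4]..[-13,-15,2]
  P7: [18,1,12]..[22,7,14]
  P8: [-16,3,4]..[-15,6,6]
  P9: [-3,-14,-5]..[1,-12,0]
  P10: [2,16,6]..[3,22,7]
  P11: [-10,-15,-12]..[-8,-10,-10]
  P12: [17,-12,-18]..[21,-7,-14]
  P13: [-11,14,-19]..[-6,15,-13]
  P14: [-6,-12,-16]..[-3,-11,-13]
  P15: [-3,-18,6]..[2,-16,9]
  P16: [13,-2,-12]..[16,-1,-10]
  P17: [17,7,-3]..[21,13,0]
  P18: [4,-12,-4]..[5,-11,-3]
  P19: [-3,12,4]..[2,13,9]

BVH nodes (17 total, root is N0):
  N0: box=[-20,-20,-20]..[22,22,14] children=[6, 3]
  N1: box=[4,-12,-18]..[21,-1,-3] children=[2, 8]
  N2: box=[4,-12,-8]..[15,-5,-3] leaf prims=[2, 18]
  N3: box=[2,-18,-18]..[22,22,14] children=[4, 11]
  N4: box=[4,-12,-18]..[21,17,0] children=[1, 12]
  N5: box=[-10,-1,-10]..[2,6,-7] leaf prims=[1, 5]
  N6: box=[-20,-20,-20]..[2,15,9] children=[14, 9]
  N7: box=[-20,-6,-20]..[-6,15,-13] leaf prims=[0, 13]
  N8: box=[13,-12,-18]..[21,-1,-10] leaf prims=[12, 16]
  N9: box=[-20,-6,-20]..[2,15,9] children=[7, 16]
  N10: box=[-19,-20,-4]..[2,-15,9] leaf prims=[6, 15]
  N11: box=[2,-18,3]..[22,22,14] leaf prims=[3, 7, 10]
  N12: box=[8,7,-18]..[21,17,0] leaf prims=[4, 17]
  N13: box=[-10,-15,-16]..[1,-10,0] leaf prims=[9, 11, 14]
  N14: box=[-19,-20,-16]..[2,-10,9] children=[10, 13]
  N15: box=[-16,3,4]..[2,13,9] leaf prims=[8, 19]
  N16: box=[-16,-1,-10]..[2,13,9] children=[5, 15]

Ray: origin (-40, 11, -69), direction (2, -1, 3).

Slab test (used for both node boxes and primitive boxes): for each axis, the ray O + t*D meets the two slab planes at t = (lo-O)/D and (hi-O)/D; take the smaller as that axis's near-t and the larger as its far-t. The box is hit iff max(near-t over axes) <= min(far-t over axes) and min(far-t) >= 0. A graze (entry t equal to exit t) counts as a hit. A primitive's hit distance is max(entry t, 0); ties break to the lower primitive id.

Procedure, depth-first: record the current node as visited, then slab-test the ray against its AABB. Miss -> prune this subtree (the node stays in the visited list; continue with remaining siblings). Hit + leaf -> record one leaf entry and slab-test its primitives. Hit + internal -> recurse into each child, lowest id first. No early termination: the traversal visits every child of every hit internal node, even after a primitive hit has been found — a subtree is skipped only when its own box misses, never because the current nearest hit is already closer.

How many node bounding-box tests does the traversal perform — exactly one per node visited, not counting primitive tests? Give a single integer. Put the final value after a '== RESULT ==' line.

Traverse from the root:
N0 x:[10,31] y:[-11,31] z:[49/3,83/3] -> hit [49/3,83/3], descend [3, 6]
  N3 x:[21,31] y:[-11,29] z:[17,83/3] -> hit [21,83/3], descend [4, 11]
    N4 x:[22,61/2] y:[-6,23] z:[17,23] -> hit [22,23], descend [1, 12]
      N1 x:[22,61/2] y:[12,23] z:[17,22] -> hit [22,22], descend [2, 8]
        N2 x:[22,55/2] y:[16,23] z:[61/3,22] -> hit [22,22] leaf, test {P2(miss), P18@t=22}
        N8 x:[53/2,61/2] y:[12,23] z:[17,59/3] -> miss, prune
      N12 x:[24,61/2] y:[-6,4] z:[17,23] -> miss, prune
    N11 x:[21,31] y:[-11,29] z:[24,83/3] -> hit [24,83/3] leaf, test {P3(miss), P7(miss), P10(miss)}
  N6 x:[10,21] y:[-4,31] z:[49/3,26] -> hit [49/3,21], descend [9, 14]
    N9 x:[10,21] y:[-4,17] z:[49/3,26] -> hit [49/3,17], descend [7, 16]
      N7 x:[10,17] y:[-4,17] z:[49/3,56/3] -> hit [49/3,17] leaf, test {P0(miss), P13(miss)}
      N16 x:[12,21] y:[-2,12] z:[59/3,26] -> miss, prune
    N14 x:[21/2,21] y:[21,31] z:[53/3,26] -> hit [21,21], descend [10, 13]
      N10 x:[21/2,21] y:[26,31] z:[65/3,26] -> miss, prune
      N13 x:[15,41/2] y:[21,26] z:[53/3,23] -> miss, prune

15 AABB tests over nodes [0, 3, 4, 1, 2, 8, 12, 11, 6, 9, 7, 16, 14, 10, 13]; 3 leaves entered; closest P18.

== RESULT ==
15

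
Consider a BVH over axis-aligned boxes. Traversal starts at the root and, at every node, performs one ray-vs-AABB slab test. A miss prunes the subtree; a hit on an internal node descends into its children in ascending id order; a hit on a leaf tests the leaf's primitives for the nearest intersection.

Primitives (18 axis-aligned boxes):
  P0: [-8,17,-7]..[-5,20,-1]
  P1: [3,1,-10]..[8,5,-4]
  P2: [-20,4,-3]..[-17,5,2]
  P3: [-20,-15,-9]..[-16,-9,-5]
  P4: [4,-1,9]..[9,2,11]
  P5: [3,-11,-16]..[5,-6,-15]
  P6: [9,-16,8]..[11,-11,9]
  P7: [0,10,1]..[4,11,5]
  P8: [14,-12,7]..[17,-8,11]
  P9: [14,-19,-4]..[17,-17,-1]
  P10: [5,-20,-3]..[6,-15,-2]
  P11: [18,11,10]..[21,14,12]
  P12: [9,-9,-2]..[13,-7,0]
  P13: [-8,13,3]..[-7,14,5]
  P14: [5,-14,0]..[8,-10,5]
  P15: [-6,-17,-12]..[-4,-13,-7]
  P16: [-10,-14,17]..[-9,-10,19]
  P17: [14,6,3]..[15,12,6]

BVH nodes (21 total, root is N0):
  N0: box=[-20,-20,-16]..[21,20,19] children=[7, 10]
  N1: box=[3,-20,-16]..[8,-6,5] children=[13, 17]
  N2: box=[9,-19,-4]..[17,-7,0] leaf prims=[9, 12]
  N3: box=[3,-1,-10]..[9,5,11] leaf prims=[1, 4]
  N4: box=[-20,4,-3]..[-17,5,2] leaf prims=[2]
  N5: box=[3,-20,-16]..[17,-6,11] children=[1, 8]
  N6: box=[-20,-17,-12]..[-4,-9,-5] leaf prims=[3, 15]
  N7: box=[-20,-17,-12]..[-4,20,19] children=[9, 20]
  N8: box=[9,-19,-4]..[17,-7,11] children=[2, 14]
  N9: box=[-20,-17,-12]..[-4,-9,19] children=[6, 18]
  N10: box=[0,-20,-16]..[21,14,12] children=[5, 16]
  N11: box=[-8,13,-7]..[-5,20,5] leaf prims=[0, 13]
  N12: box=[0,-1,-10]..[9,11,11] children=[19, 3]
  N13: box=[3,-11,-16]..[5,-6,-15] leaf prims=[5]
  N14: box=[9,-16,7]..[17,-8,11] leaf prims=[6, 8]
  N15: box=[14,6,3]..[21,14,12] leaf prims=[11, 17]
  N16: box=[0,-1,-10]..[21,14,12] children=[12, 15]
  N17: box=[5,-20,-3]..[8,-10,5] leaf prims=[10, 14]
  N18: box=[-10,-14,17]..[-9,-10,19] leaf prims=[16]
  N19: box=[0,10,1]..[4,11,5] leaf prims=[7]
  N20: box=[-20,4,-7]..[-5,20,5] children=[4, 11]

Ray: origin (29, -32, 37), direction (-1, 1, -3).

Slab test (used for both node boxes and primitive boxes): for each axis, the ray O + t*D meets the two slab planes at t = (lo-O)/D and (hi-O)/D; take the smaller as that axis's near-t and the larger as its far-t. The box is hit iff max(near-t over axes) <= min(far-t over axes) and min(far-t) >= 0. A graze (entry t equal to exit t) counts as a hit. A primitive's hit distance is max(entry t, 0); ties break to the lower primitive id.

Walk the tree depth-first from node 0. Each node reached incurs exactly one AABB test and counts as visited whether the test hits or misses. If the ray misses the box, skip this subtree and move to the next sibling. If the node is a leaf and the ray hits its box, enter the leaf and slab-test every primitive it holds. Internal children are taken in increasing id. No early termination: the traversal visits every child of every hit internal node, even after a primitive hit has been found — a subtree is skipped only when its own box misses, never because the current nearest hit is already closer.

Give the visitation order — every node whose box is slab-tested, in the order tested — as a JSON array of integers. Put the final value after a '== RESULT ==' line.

Traverse from the root:
N0 x:[8,49] y:[12,52] z:[6,53/3] -> hit [12,53/3], descend [7, 10]
  N7 x:[33,49] y:[15,52] z:[6,49/3] -> miss, prune
  N10 x:[8,29] y:[12,46] z:[25/3,53/3] -> hit [12,53/3], descend [5, 16]
    N5 x:[12,26] y:[12,26] z:[26/3,53/3] -> hit [12,53/3], descend [1, 8]
      N1 x:[21,26] y:[12,26] z:[32/3,53/3] -> miss, prune
      N8 x:[12,20] y:[13,25] z:[26/3,41/3] -> hit [13,41/3], descend [2, 14]
        N2 x:[12,20] y:[13,25] z:[37/3,41/3] -> hit [13,41/3] leaf, test {P9@t=13, P12(miss)}
        N14 x:[12,20] y:[16,24] z:[26/3,10] -> miss, prune
    N16 x:[8,29] y:[31,46] z:[25/3,47/3] -> miss, prune

Visited [0, 7, 10, 5, 1, 8, 2, 14, 16]. Tests: 9 box, 1 leaf. Nearest: P9.

== RESULT ==
[0, 7, 10, 5, 1, 8, 2, 14, 16]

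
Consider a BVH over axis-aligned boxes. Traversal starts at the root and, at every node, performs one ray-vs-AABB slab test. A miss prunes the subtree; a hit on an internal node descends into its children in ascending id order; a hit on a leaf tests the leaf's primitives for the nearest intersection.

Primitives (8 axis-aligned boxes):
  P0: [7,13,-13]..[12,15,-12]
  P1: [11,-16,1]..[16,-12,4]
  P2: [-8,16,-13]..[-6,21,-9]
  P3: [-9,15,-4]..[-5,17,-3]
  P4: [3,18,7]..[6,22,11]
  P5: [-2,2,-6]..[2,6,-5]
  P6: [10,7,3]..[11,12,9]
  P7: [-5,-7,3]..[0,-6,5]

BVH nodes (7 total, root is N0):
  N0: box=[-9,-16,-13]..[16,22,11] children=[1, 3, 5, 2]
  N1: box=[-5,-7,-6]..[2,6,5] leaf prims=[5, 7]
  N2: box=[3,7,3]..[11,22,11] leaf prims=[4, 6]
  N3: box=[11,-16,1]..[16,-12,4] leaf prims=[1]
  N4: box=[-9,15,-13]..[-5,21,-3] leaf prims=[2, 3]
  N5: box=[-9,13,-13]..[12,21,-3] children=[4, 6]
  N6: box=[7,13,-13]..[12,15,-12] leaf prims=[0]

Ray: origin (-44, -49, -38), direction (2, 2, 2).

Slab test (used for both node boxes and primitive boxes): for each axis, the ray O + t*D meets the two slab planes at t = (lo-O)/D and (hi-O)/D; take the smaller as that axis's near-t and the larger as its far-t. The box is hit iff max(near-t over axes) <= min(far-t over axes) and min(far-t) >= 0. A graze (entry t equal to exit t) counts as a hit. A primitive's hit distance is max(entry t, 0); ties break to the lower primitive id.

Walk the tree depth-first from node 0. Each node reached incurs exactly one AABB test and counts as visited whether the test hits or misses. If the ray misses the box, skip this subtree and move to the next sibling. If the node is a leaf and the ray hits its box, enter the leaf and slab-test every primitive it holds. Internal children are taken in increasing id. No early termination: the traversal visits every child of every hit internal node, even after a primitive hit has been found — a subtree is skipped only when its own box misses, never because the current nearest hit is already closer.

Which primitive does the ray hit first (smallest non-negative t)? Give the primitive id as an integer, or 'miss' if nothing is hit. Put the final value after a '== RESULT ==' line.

Trace the traversal:
N0 x:[35/2,30] y:[33/2,71/2] z:[25/2,49/2] -> hit [35/2,49/2], descend [1, 2, 3, 5]
  N1 x:[39/2,23] y:[21,55/2] z:[16,43/2] -> hit [21,43/2] leaf, test {P5(miss), P7@t=21}
  N2 x:[47/2,55/2] y:[28,71/2] z:[41/2,49/2] -> miss, prune
  N3 x:[55/2,30] y:[33/2,37/2] z:[39/2,21] -> miss, prune
  N5 x:[35/2,28] y:[31,35] z:[25/2,35/2] -> miss, prune

Summary -> nodes [0, 1, 2, 3, 5]; box-tests=5; leaf-entries=1; first=P7

== RESULT ==
7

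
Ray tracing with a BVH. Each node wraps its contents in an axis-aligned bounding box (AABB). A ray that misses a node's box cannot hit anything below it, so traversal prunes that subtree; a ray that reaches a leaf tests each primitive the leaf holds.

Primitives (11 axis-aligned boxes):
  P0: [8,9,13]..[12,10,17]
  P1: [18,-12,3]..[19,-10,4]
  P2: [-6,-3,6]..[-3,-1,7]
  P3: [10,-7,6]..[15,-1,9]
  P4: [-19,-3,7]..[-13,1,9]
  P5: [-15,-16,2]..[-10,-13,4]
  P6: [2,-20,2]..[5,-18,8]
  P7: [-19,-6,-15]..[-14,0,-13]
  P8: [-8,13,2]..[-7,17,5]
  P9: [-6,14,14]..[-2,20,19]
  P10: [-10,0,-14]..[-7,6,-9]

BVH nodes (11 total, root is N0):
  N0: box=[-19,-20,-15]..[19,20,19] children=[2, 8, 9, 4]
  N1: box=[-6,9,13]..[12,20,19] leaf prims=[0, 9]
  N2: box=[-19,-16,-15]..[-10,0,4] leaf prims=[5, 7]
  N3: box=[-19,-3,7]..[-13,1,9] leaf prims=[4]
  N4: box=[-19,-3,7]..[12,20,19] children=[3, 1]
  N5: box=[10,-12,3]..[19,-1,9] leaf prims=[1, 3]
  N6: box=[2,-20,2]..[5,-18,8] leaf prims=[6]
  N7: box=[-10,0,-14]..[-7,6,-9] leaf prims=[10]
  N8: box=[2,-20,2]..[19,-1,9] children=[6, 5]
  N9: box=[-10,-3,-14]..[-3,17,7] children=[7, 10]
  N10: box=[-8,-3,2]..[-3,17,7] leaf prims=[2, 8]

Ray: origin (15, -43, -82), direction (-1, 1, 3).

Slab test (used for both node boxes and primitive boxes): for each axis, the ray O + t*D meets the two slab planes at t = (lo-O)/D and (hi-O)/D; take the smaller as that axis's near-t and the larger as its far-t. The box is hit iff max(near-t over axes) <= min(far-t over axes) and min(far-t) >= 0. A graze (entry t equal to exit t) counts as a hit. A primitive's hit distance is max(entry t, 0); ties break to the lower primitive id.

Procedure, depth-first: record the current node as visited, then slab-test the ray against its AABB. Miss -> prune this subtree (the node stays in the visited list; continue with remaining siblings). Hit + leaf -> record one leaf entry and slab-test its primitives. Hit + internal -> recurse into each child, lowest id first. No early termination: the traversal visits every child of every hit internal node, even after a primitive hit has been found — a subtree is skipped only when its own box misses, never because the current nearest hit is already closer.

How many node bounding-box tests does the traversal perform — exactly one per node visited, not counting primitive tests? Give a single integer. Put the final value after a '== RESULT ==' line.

Walk:
N0 x:[-4,34] y:[23,63] z:[67/3,101/3] -> hit [23,101/3], descend [2, 4, 8, 9]
  N2 x:[25,34] y:[27,43] z:[67/3,86/3] -> hit [27,86/3] leaf, test {P5@t=28, P7(miss)}
  N4 x:[3,34] y:[40,63] z:[89/3,101/3] -> miss, prune
  N8 x:[-4,13] y:[23,42] z:[28,91/3] -> miss, prune
  N9 x:[18,25] y:[40,60] z:[68/3,89/3] -> miss, prune

Visited [0, 2, 4, 8, 9]. Tests: 5 box, 1 leaf. Nearest: P5.

== RESULT ==
5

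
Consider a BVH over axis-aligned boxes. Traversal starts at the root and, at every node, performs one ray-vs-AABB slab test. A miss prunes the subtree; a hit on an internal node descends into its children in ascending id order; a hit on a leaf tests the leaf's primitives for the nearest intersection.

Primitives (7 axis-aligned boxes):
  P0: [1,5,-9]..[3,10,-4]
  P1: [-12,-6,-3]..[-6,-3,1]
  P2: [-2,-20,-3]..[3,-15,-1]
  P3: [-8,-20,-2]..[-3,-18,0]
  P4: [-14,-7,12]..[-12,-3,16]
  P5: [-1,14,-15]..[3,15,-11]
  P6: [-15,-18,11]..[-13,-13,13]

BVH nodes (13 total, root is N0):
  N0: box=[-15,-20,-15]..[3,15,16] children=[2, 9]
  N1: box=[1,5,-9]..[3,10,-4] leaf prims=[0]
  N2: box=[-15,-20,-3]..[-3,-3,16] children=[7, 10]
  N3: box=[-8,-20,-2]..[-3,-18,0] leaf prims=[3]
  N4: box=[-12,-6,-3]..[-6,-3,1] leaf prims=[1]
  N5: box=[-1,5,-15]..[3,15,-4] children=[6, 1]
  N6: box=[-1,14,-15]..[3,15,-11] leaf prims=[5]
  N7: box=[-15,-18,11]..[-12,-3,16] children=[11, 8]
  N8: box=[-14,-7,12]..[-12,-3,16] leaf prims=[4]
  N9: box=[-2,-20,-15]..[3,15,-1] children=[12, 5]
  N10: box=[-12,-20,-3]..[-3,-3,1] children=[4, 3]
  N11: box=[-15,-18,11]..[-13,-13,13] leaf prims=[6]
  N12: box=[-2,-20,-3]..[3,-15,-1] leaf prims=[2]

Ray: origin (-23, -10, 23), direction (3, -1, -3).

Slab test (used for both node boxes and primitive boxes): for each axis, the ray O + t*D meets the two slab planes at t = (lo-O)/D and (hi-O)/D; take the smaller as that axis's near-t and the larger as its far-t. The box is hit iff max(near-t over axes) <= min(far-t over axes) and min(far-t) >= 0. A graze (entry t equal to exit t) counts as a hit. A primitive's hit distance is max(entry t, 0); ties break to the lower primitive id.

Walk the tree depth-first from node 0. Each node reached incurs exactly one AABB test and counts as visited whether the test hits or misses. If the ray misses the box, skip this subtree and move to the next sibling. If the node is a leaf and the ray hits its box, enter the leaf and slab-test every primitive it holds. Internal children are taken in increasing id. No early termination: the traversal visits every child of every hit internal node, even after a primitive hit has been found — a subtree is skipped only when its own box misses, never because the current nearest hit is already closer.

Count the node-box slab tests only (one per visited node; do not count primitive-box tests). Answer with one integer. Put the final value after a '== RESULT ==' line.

Trace the traversal:
N0 x:[8/3,26/3] y:[-25,10] z:[7/3,38/3] -> hit [8/3,26/3], descend [2, 9]
  N2 x:[8/3,20/3] y:[-7,10] z:[7/3,26/3] -> hit [8/3,20/3], descend [7, 10]
    N7 x:[8/3,11/3] y:[-7,8] z:[7/3,4] -> hit [8/3,11/3], descend [8, 11]
      N8 x:[3,11/3] y:[-7,-3] z:[7/3,11/3] -> miss, prune
      N11 x:[8/3,10/3] y:[3,8] z:[10/3,4] -> hit [10/3,10/3] leaf, test {P6@t=10/3}
    N10 x:[11/3,20/3] y:[-7,10] z:[22/3,26/3] -> miss, prune
  N9 x:[7,26/3] y:[-25,10] z:[8,38/3] -> hit [8,26/3], descend [5, 12]
    N5 x:[22/3,26/3] y:[-25,-15] z:[9,38/3] -> miss, prune
    N12 x:[7,26/3] y:[5,10] z:[8,26/3] -> hit [8,26/3] leaf, test {P2@t=8}

order=[0, 2, 7, 8, 11, 10, 9, 5, 12]  |boxes|=9  |leaves|=2  hit=P6

== RESULT ==
9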